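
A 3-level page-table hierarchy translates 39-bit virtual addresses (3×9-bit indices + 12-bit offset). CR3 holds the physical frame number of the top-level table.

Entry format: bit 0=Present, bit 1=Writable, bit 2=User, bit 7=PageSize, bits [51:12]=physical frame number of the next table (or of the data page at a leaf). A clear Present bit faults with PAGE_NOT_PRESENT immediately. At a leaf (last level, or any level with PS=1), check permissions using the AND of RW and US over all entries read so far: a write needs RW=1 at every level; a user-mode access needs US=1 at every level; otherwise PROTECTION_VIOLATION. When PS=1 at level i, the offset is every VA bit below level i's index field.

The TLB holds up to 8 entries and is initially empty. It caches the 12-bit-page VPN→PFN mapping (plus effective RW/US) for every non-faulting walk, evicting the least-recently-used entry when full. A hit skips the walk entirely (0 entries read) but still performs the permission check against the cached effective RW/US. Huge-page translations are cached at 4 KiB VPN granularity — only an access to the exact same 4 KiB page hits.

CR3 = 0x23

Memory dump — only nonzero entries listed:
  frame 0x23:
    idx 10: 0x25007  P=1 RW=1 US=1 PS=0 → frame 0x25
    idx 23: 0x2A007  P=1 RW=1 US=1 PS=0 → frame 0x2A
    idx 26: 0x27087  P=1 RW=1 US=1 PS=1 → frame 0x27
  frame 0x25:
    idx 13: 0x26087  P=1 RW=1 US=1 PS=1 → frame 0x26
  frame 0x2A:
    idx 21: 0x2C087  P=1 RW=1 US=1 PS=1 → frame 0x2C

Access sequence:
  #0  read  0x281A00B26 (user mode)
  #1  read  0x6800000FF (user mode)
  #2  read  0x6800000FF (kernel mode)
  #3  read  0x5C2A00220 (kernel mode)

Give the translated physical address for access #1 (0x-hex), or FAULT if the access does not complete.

Trace:
#0 VA=0x281A00B26 (r,user):
  L0: frame=0x23 idx=10 entry=0x25007 [P=1 RW=1 US=1 PS=0]
  L1: frame=0x25 idx=13 entry=0x26087 [P=1 RW=1 US=1 PS=1]
  → PA=0x26B26 (huge @L1)  (2 entries read)
#1 VA=0x6800000FF (r,user):
  L0: frame=0x23 idx=26 entry=0x27087 [P=1 RW=1 US=1 PS=1]
  → PA=0x270FF (huge @L0)  (1 entries read)
#2 VA=0x6800000FF (r,kernel):
  TLB hit vpn=0x680000 → PA=0x270FF
#3 VA=0x5C2A00220 (r,kernel):
  L0: frame=0x23 idx=23 entry=0x2A007 [P=1 RW=1 US=1 PS=0]
  L1: frame=0x2A idx=21 entry=0x2C087 [P=1 RW=1 US=1 PS=1]
  → PA=0x2C220 (huge @L1)  (2 entries read)

Access #1 PA: 0x270FF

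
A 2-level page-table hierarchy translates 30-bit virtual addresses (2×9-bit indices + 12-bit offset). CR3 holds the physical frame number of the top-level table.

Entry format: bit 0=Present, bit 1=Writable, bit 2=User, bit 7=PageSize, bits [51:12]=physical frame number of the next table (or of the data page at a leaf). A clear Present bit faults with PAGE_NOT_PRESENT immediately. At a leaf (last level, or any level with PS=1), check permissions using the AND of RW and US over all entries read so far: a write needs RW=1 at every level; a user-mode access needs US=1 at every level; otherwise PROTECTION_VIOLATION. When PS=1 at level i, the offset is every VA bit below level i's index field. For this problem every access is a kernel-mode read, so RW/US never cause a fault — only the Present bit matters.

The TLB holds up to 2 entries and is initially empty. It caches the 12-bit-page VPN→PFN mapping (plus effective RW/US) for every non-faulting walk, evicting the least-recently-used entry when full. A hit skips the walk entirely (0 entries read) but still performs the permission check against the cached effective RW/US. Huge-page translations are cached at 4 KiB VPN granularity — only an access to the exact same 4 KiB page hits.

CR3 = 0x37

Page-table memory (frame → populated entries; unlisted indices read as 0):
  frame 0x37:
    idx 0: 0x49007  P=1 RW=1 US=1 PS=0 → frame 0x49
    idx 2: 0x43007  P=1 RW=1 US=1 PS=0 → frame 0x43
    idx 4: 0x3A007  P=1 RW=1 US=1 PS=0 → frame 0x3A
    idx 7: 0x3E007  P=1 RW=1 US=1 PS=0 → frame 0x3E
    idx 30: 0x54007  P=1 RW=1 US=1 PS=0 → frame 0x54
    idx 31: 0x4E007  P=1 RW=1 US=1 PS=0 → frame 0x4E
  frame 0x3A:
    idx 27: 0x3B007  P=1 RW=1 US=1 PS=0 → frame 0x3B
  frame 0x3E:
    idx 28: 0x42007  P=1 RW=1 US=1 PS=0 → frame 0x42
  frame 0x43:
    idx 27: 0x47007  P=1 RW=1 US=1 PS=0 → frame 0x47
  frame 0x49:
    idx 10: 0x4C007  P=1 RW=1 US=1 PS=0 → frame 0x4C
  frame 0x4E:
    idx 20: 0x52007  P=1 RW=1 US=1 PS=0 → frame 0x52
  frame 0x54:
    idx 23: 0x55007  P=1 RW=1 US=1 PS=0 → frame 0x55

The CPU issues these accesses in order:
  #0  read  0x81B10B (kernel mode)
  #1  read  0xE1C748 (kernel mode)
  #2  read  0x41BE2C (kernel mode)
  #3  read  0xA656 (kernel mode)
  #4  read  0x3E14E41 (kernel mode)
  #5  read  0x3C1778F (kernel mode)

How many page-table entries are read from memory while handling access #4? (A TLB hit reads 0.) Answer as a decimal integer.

Walk each access:
#0 VA=0x81B10B (r,kernel):
  L0 @0x37[4] → 0x3A007  P=1,RW=1,US=1,PS=0
  L1 @0x3A[27] → 0x3B007  P=1,RW=1,US=1,PS=0
  → PA=0x3B10B  (2 entries read)
#1 VA=0xE1C748 (r,kernel):
  L0 @0x37[7] → 0x3E007  P=1,RW=1,US=1,PS=0
  L1 @0x3E[28] → 0x42007  P=1,RW=1,US=1,PS=0
  → PA=0x42748  (2 entries read)
#2 VA=0x41BE2C (r,kernel):
  L0 @0x37[2] → 0x43007  P=1,RW=1,US=1,PS=0
  L1 @0x43[27] → 0x47007  P=1,RW=1,US=1,PS=0
  → PA=0x47E2C  (2 entries read)
#3 VA=0xA656 (r,kernel):
  L0 @0x37[0] → 0x49007  P=1,RW=1,US=1,PS=0
  L1 @0x49[10] → 0x4C007  P=1,RW=1,US=1,PS=0
  → PA=0x4C656  (2 entries read)
#4 VA=0x3E14E41 (r,kernel):
  L0 @0x37[31] → 0x4E007  P=1,RW=1,US=1,PS=0
  L1 @0x4E[20] → 0x52007  P=1,RW=1,US=1,PS=0
  → PA=0x52E41  (2 entries read)
#5 VA=0x3C1778F (r,kernel):
  L0 @0x37[30] → 0x54007  P=1,RW=1,US=1,PS=0
  L1 @0x54[23] → 0x55007  P=1,RW=1,US=1,PS=0
  → PA=0x5578F  (2 entries read)

Entries read for #4: 2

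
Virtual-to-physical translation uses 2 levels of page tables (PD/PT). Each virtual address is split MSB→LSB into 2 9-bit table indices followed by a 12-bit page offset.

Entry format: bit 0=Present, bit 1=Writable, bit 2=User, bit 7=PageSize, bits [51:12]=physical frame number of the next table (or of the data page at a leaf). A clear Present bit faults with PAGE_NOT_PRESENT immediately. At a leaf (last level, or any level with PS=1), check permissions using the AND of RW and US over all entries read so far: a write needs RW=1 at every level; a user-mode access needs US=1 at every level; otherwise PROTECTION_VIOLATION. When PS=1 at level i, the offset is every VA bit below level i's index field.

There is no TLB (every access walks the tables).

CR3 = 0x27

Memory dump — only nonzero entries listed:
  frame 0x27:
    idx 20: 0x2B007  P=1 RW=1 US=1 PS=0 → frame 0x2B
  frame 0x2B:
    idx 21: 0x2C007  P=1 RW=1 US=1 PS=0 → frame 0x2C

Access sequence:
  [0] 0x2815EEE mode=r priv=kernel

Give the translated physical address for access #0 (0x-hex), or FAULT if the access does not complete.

Trace:
#0 VA=0x2815EEE (r,kernel):
  [0] read 0x27 idx=20: raw=0x2B007 flags P=1 W=1 U=1 S=0
  [1] read 0x2B idx=21: raw=0x2C007 flags P=1 W=1 U=1 S=0
  ⇒ phys 0x2CEEE  [2 reads]

Access #0 PA: 0x2CEEE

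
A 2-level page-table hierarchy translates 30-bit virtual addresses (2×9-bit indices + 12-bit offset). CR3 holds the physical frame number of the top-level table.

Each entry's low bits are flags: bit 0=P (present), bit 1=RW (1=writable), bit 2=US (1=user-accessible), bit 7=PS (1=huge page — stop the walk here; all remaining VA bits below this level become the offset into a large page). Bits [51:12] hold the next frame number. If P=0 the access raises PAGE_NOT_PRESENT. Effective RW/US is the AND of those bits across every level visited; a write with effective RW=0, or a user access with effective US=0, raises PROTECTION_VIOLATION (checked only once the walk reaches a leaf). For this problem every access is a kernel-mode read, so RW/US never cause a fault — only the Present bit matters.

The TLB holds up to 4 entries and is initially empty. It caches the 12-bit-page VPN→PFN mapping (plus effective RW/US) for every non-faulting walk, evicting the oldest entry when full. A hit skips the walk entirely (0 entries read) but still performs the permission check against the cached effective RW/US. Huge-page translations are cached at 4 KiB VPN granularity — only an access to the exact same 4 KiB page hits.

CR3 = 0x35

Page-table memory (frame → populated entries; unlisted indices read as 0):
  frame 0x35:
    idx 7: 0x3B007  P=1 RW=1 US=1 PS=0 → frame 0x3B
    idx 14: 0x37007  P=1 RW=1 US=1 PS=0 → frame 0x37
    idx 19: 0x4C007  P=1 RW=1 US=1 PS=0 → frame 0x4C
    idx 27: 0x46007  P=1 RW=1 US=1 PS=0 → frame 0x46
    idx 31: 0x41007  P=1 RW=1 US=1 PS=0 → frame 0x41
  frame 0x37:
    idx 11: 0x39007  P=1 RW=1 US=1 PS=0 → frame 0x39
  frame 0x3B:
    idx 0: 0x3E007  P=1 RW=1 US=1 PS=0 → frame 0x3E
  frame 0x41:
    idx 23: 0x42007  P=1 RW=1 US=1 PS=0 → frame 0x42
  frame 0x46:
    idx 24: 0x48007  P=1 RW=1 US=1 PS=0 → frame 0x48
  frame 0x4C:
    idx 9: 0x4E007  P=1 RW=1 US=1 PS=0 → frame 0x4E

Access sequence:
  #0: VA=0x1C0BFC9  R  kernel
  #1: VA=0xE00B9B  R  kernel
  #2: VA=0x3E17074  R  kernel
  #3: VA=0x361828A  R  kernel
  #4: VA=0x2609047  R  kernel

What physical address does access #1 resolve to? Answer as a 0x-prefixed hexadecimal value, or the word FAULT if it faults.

Walk each access:
#0 VA=0x1C0BFC9 (r,kernel):
  [0] read 0x35 idx=14: raw=0x37007 flags P=1 W=1 U=1 S=0
  [1] read 0x37 idx=11: raw=0x39007 flags P=1 W=1 U=1 S=0
  ⇒ phys 0x39FC9  [2 reads]
#1 VA=0xE00B9B (r,kernel):
  [0] read 0x35 idx=7: raw=0x3B007 flags P=1 W=1 U=1 S=0
  [1] read 0x3B idx=0: raw=0x3E007 flags P=1 W=1 U=1 S=0
  ⇒ phys 0x3EB9B  [2 reads]
#2 VA=0x3E17074 (r,kernel):
  [0] read 0x35 idx=31: raw=0x41007 flags P=1 W=1 U=1 S=0
  [1] read 0x41 idx=23: raw=0x42007 flags P=1 W=1 U=1 S=0
  ⇒ phys 0x42074  [2 reads]
#3 VA=0x361828A (r,kernel):
  [0] read 0x35 idx=27: raw=0x46007 flags P=1 W=1 U=1 S=0
  [1] read 0x46 idx=24: raw=0x48007 flags P=1 W=1 U=1 S=0
  ⇒ phys 0x4828A  [2 reads]
#4 VA=0x2609047 (r,kernel):
  [0] read 0x35 idx=19: raw=0x4C007 flags P=1 W=1 U=1 S=0
  [1] read 0x4C idx=9: raw=0x4E007 flags P=1 W=1 U=1 S=0
  ⇒ phys 0x4E047  [2 reads]

Access #1 PA: 0x3EB9B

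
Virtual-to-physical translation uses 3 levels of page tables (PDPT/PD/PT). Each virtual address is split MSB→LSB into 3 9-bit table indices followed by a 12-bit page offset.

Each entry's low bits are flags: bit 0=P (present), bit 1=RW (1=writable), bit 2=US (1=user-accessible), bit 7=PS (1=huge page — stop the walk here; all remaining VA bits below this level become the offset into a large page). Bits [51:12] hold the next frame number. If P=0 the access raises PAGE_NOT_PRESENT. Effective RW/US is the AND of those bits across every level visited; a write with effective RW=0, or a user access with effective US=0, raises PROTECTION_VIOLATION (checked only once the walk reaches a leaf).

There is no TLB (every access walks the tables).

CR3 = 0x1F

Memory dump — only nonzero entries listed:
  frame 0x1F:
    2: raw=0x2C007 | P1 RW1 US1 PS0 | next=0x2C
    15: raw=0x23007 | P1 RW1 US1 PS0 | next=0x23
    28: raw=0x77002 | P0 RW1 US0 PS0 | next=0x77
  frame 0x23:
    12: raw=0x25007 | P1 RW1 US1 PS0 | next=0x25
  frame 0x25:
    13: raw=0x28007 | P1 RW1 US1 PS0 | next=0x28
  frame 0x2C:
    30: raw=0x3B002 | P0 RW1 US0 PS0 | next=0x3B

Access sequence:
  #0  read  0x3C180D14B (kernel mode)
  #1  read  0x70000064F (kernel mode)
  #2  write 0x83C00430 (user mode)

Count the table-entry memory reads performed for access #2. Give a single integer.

Walk each access:
#0 VA=0x3C180D14B (r,kernel):
  L0: frame=0x1F idx=15 entry=0x23007 [P=1 RW=1 US=1 PS=0]
  L1: frame=0x23 idx=12 entry=0x25007 [P=1 RW=1 US=1 PS=0]
  L2: frame=0x25 idx=13 entry=0x28007 [P=1 RW=1 US=1 PS=0]
  ⇒ phys 0x2814B  [3 reads]
#1 VA=0x70000064F (r,kernel):
  L0: frame=0x1F idx=28 entry=0x77002 [P=0 RW=1 US=0 PS=0]
  → PAGE_NOT_PRESENT  (1 entries read)
#2 VA=0x83C00430 (w,user):
  L0: frame=0x1F idx=2 entry=0x2C007 [P=1 RW=1 US=1 PS=0]
  L1: frame=0x2C idx=30 entry=0x3B002 [P=0 RW=1 US=0 PS=0]
  → PAGE_NOT_PRESENT  (2 entries read)

Entries read for #2: 2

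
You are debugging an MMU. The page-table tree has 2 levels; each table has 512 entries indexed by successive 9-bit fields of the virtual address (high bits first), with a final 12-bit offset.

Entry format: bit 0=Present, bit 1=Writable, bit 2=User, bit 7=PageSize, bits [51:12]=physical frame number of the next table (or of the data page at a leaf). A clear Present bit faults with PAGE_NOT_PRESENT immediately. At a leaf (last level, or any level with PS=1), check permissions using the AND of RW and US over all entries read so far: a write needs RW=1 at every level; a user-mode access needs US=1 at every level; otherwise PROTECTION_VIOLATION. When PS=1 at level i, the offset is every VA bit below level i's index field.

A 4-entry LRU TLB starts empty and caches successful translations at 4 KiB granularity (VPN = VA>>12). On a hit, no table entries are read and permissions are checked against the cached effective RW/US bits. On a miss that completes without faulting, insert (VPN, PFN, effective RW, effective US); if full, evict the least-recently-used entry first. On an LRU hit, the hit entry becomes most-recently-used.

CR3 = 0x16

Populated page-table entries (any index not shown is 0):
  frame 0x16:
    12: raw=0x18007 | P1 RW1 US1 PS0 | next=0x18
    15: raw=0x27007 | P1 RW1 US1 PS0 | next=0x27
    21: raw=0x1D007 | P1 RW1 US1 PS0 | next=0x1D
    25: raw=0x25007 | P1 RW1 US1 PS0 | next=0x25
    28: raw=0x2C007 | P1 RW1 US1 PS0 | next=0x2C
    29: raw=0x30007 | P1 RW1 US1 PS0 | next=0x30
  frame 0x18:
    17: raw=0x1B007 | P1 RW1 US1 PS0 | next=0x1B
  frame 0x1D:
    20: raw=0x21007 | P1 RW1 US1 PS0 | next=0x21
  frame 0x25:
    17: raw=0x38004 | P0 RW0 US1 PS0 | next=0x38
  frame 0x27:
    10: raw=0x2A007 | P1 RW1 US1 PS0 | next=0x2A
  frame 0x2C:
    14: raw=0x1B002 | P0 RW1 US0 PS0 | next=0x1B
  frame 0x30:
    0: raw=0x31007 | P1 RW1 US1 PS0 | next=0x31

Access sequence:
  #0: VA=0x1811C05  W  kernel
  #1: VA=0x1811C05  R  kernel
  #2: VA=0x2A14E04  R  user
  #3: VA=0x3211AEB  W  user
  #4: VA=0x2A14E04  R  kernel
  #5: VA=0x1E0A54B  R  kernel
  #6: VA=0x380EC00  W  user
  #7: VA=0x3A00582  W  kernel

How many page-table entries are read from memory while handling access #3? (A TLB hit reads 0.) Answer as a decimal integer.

Per-access translation:
#0 VA=0x1811C05 (w,kernel):
  L0: frame=0x16 idx=12 entry=0x18007 [P=1 RW=1 US=1 PS=0]
  L1: frame=0x18 idx=17 entry=0x1B007 [P=1 RW=1 US=1 PS=0]
  ⇒ phys 0x1BC05  [2 reads]
#1 VA=0x1811C05 (r,kernel):
  TLB hit vpn=0x1811 → PA=0x1BC05
#2 VA=0x2A14E04 (r,user):
  L0: frame=0x16 idx=21 entry=0x1D007 [P=1 RW=1 US=1 PS=0]
  L1: frame=0x1D idx=20 entry=0x21007 [P=1 RW=1 US=1 PS=0]
  ⇒ phys 0x21E04  [2 reads]
#3 VA=0x3211AEB (w,user):
  L0: frame=0x16 idx=25 entry=0x25007 [P=1 RW=1 US=1 PS=0]
  L1: frame=0x25 idx=17 entry=0x38004 [P=0 RW=0 US=1 PS=0]
  ✗ PAGE_NOT_PRESENT  [2 reads]
#4 VA=0x2A14E04 (r,kernel):
  TLB hit vpn=0x2A14 → PA=0x21E04
#5 VA=0x1E0A54B (r,kernel):
  L0: frame=0x16 idx=15 entry=0x27007 [P=1 RW=1 US=1 PS=0]
  L1: frame=0x27 idx=10 entry=0x2A007 [P=1 RW=1 US=1 PS=0]
  ⇒ phys 0x2A54B  [2 reads]
#6 VA=0x380EC00 (w,user):
  L0: frame=0x16 idx=28 entry=0x2C007 [P=1 RW=1 US=1 PS=0]
  L1: frame=0x2C idx=14 entry=0x1B002 [P=0 RW=1 US=0 PS=0]
  ✗ PAGE_NOT_PRESENT  [2 reads]
#7 VA=0x3A00582 (w,kernel):
  L0: frame=0x16 idx=29 entry=0x30007 [P=1 RW=1 US=1 PS=0]
  L1: frame=0x30 idx=0 entry=0x31007 [P=1 RW=1 US=1 PS=0]
  ⇒ phys 0x31582  [2 reads]

Entries read for #3: 2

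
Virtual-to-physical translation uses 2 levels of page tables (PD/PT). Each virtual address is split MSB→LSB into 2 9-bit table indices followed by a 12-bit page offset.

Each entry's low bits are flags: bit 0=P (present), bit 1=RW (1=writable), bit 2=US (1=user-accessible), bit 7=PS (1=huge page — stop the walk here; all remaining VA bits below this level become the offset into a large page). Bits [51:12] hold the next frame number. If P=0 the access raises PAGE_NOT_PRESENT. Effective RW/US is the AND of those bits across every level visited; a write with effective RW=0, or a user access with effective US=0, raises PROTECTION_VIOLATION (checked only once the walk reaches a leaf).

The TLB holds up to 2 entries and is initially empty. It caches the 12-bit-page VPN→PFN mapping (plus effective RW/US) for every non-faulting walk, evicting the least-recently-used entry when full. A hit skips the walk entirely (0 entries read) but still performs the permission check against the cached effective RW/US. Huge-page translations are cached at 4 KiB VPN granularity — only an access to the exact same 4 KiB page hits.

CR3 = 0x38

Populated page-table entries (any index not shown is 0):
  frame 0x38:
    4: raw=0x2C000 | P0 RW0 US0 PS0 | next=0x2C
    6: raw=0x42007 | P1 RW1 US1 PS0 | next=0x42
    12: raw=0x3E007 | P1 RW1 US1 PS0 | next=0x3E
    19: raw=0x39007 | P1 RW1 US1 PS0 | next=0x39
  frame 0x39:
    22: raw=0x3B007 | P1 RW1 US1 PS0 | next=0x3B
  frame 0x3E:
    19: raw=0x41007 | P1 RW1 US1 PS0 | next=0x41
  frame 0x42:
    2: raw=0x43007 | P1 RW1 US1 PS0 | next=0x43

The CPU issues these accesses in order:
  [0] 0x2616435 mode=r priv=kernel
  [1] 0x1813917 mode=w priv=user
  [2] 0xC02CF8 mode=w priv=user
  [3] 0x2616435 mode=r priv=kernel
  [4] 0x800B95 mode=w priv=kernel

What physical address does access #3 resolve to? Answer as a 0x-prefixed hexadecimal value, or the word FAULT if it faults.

Walk each access:
#0 VA=0x2616435 (r,kernel):
  L0: frame=0x38 idx=19 entry=0x39007 [P=1 RW=1 US=1 PS=0]
  L1: frame=0x39 idx=22 entry=0x3B007 [P=1 RW=1 US=1 PS=0]
  ✓ 0x3B435  — 2 lookups
#1 VA=0x1813917 (w,user):
  L0: frame=0x38 idx=12 entry=0x3E007 [P=1 RW=1 US=1 PS=0]
  L1: frame=0x3E idx=19 entry=0x41007 [P=1 RW=1 US=1 PS=0]
  ✓ 0x41917  — 2 lookups
#2 VA=0xC02CF8 (w,user):
  L0: frame=0x38 idx=6 entry=0x42007 [P=1 RW=1 US=1 PS=0]
  L1: frame=0x42 idx=2 entry=0x43007 [P=1 RW=1 US=1 PS=0]
  ✓ 0x43CF8  — 2 lookups
#3 VA=0x2616435 (r,kernel):
  L0: frame=0x38 idx=19 entry=0x39007 [P=1 RW=1 US=1 PS=0]
  L1: frame=0x39 idx=22 entry=0x3B007 [P=1 RW=1 US=1 PS=0]
  ✓ 0x3B435  — 2 lookups
#4 VA=0x800B95 (w,kernel):
  L0: frame=0x38 idx=4 entry=0x2C000 [P=0 RW=0 US=0 PS=0]
  → PAGE_NOT_PRESENT  (1 entries read)

Access #3 PA: 0x3B435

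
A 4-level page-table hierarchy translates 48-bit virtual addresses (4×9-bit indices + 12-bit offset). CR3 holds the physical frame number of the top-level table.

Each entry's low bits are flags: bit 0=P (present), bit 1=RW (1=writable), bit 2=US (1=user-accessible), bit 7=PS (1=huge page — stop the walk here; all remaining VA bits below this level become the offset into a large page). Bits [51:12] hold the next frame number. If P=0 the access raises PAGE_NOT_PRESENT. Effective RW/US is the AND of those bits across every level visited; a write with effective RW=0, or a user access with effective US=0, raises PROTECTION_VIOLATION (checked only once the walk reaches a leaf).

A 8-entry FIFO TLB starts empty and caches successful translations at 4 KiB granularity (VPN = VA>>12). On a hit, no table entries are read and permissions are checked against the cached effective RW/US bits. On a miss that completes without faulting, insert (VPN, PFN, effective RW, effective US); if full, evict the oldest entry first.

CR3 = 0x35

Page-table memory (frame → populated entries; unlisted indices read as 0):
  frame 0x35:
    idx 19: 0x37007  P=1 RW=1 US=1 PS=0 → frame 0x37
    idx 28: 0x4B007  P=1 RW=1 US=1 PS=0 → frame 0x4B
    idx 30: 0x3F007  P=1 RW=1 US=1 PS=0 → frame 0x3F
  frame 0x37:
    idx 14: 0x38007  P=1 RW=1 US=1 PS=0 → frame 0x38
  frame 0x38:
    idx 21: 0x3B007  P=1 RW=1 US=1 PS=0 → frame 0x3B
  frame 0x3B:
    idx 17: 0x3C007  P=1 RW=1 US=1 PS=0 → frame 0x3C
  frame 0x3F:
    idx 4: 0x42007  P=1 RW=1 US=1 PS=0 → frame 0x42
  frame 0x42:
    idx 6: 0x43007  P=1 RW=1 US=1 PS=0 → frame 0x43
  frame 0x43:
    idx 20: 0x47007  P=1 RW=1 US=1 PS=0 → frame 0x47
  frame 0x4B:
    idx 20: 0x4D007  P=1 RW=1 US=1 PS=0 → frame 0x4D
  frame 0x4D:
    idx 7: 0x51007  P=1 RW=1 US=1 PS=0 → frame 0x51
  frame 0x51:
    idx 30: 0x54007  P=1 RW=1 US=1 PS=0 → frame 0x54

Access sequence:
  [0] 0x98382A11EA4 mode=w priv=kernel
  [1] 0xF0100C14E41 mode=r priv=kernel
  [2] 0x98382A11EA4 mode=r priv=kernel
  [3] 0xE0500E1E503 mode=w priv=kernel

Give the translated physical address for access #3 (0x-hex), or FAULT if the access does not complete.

Walk each access:
#0 VA=0x98382A11EA4 (w,kernel):
  L0: frame=0x35 idx=19 entry=0x37007 [P=1 RW=1 US=1 PS=0]
  L1: frame=0x37 idx=14 entry=0x38007 [P=1 RW=1 US=1 PS=0]
  L2: frame=0x38 idx=21 entry=0x3B007 [P=1 RW=1 US=1 PS=0]
  L3: frame=0x3B idx=17 entry=0x3C007 [P=1 RW=1 US=1 PS=0]
  ⇒ phys 0x3CEA4  [4 reads]
#1 VA=0xF0100C14E41 (r,kernel):
  L0: frame=0x35 idx=30 entry=0x3F007 [P=1 RW=1 US=1 PS=0]
  L1: frame=0x3F idx=4 entry=0x42007 [P=1 RW=1 US=1 PS=0]
  L2: frame=0x42 idx=6 entry=0x43007 [P=1 RW=1 US=1 PS=0]
  L3: frame=0x43 idx=20 entry=0x47007 [P=1 RW=1 US=1 PS=0]
  ⇒ phys 0x47E41  [4 reads]
#2 VA=0x98382A11EA4 (r,kernel):
  TLB hit vpn=0x98382A11 → PA=0x3CEA4
#3 VA=0xE0500E1E503 (w,kernel):
  L0: frame=0x35 idx=28 entry=0x4B007 [P=1 RW=1 US=1 PS=0]
  L1: frame=0x4B idx=20 entry=0x4D007 [P=1 RW=1 US=1 PS=0]
  L2: frame=0x4D idx=7 entry=0x51007 [P=1 RW=1 US=1 PS=0]
  L3: frame=0x51 idx=30 entry=0x54007 [P=1 RW=1 US=1 PS=0]
  ⇒ phys 0x54503  [4 reads]

Access #3 PA: 0x54503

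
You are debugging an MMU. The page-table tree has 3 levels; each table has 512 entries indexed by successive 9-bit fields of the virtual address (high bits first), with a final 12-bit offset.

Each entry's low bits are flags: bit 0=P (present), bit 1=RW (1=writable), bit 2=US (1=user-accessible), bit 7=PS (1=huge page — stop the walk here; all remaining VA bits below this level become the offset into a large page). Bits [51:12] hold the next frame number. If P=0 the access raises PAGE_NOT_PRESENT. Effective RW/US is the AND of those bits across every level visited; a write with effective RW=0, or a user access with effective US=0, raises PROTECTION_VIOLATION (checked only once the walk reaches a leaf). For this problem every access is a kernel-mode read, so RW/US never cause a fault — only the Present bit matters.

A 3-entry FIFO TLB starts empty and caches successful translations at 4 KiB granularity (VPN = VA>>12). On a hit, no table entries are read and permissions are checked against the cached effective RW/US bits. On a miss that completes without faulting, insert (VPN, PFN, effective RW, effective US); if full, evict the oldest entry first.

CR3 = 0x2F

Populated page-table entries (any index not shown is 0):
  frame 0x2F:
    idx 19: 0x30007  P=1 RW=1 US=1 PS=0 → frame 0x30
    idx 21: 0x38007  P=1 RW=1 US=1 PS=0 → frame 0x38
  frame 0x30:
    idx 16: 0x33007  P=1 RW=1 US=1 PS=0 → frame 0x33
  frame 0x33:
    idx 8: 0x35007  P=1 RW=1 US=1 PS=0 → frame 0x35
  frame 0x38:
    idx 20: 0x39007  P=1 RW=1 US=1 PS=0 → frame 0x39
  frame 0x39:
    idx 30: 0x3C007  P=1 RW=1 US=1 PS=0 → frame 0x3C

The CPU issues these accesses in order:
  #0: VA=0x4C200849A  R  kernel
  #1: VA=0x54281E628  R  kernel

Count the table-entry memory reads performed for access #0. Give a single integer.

Trace:
#0 VA=0x4C200849A (r,kernel):
  L0: frame=0x2F idx=19 entry=0x30007 [P=1 RW=1 US=1 PS=0]
  L1: frame=0x30 idx=16 entry=0x33007 [P=1 RW=1 US=1 PS=0]
  L2: frame=0x33 idx=8 entry=0x35007 [P=1 RW=1 US=1 PS=0]
  ⇒ phys 0x3549A  [3 reads]
#1 VA=0x54281E628 (r,kernel):
  L0: frame=0x2F idx=21 entry=0x38007 [P=1 RW=1 US=1 PS=0]
  L1: frame=0x38 idx=20 entry=0x39007 [P=1 RW=1 US=1 PS=0]
  L2: frame=0x39 idx=30 entry=0x3C007 [P=1 RW=1 US=1 PS=0]
  ⇒ phys 0x3C628  [3 reads]

Entries read for #0: 3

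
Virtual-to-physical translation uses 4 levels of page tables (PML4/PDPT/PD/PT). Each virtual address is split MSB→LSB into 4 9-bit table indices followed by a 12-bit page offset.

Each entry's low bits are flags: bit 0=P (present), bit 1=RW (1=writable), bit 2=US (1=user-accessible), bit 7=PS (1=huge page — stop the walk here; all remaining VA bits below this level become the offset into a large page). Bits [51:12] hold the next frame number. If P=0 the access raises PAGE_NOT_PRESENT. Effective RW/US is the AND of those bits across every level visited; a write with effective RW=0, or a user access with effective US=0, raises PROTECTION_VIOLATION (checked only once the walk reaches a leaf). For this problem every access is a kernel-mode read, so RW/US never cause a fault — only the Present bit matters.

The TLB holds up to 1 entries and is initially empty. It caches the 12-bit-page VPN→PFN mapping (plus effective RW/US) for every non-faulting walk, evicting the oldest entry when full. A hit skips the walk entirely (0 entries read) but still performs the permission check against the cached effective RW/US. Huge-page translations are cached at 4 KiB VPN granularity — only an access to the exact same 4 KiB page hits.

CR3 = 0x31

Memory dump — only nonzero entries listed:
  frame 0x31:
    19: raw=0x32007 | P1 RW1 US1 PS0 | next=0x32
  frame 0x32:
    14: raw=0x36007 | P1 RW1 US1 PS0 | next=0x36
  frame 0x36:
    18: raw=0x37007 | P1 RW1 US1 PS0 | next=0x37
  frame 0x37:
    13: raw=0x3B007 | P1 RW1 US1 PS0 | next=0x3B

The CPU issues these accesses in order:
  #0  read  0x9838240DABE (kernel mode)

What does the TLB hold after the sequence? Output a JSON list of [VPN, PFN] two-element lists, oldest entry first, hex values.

Trace:
#0 VA=0x9838240DABE (r,kernel):
  L0 @0x31[19] → 0x32007  P=1,RW=1,US=1,PS=0
  L1 @0x32[14] → 0x36007  P=1,RW=1,US=1,PS=0
  L2 @0x36[18] → 0x37007  P=1,RW=1,US=1,PS=0
  L3 @0x37[13] → 0x3B007  P=1,RW=1,US=1,PS=0
  ⇒ phys 0x3BABE  [4 reads]

TLB: [["0x9838240D", "0x3B"]]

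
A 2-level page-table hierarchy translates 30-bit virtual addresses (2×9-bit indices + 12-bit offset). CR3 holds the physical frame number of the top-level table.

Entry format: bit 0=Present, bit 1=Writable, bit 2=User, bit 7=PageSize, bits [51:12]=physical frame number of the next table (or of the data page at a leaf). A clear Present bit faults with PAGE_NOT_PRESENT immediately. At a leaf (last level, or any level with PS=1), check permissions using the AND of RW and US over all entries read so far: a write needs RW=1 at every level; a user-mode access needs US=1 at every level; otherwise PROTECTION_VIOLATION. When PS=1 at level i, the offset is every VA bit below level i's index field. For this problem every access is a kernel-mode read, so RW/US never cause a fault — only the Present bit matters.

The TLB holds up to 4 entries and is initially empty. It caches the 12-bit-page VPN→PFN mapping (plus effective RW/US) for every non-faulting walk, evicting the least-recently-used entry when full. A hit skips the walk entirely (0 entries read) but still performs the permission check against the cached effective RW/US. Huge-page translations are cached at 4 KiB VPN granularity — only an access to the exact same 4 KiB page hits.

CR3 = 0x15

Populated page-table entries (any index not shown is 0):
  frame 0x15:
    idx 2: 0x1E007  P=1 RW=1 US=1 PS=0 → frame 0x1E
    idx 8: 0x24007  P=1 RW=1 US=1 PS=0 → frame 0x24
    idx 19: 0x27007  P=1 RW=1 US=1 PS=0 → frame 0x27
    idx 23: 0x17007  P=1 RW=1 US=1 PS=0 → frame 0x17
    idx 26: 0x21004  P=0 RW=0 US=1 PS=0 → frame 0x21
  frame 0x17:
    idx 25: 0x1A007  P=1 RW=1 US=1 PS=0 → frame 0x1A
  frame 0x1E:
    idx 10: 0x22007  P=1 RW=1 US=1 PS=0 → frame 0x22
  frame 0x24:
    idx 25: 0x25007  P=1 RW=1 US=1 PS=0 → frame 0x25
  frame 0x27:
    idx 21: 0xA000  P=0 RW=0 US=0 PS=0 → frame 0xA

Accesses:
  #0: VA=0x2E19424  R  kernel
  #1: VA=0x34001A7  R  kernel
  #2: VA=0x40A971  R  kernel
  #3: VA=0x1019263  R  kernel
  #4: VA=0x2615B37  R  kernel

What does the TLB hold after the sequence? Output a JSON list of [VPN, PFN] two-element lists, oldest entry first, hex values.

Per-access translation:
#0 VA=0x2E19424 (r,kernel):
  lvl0: tbl 0x15, slot 23 ⇒ 0x17007 (P1/RW1/US1/PS0)
  lvl1: tbl 0x17, slot 25 ⇒ 0x1A007 (P1/RW1/US1/PS0)
  → PA=0x1A424  (2 entries read)
#1 VA=0x34001A7 (r,kernel):
  lvl0: tbl 0x15, slot 26 ⇒ 0x21004 (P0/RW0/US1/PS0)
  ✗ PAGE_NOT_PRESENT  [1 reads]
#2 VA=0x40A971 (r,kernel):
  lvl0: tbl 0x15, slot 2 ⇒ 0x1E007 (P1/RW1/US1/PS0)
  lvl1: tbl 0x1E, slot 10 ⇒ 0x22007 (P1/RW1/US1/PS0)
  → PA=0x22971  (2 entries read)
#3 VA=0x1019263 (r,kernel):
  lvl0: tbl 0x15, slot 8 ⇒ 0x24007 (P1/RW1/US1/PS0)
  lvl1: tbl 0x24, slot 25 ⇒ 0x25007 (P1/RW1/US1/PS0)
  → PA=0x25263  (2 entries read)
#4 VA=0x2615B37 (r,kernel):
  lvl0: tbl 0x15, slot 19 ⇒ 0x27007 (P1/RW1/US1/PS0)
  lvl1: tbl 0x27, slot 21 ⇒ 0xA000 (P0/RW0/US0/PS0)
  ✗ PAGE_NOT_PRESENT  [2 reads]

TLB: [["0x2E19", "0x1A"], ["0x40A", "0x22"], ["0x1019", "0x25"]]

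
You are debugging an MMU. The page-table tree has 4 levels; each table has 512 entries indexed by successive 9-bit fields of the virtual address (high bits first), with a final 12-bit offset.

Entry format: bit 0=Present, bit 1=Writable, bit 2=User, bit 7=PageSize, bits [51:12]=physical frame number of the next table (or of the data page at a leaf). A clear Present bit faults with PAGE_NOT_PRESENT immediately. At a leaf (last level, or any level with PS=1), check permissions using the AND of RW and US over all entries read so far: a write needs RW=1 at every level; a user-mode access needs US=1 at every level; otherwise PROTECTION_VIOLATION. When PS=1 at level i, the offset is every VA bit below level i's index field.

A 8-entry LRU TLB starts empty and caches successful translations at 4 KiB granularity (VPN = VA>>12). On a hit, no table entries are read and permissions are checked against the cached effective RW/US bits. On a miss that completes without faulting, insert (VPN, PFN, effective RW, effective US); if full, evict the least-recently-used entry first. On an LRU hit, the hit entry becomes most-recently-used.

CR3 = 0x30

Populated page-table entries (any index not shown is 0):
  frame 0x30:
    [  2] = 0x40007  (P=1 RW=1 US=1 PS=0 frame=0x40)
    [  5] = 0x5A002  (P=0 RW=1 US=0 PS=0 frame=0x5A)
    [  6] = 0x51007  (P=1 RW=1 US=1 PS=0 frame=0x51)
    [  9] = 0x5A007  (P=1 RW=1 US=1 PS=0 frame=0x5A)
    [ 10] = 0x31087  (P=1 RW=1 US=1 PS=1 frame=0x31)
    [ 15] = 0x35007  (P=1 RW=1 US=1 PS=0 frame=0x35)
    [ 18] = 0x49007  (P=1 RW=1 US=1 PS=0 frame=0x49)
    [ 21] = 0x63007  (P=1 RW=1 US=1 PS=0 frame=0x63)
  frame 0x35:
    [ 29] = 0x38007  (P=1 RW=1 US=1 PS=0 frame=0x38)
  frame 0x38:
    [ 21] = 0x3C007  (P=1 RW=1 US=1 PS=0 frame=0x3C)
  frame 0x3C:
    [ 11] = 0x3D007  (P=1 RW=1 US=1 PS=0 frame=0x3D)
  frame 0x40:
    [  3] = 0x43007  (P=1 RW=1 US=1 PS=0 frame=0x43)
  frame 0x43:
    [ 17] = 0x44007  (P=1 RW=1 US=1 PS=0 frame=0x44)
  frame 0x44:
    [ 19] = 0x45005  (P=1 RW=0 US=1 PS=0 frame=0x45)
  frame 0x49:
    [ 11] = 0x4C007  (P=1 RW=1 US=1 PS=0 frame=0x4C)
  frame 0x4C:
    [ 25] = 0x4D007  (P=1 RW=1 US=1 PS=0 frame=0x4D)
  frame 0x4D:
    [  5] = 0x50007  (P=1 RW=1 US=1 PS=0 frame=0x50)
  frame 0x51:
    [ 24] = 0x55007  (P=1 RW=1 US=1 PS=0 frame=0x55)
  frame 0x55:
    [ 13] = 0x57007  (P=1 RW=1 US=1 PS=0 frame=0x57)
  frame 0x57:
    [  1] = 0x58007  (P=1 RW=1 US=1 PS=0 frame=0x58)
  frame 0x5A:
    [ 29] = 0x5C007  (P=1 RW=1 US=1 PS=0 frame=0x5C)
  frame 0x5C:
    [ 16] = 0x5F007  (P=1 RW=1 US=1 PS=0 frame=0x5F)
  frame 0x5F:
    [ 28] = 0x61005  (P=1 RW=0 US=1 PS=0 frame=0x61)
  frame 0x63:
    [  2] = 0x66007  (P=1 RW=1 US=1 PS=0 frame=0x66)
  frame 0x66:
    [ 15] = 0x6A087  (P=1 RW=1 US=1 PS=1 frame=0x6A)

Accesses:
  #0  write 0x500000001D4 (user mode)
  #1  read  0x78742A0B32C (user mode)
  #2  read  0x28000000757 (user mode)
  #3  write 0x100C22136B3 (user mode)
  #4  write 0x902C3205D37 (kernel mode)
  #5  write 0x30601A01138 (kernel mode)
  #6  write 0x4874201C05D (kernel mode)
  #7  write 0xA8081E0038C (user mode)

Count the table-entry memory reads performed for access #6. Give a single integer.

Per-access translation:
#0 VA=0x500000001D4 (w,user):
  L0 @0x30[10] → 0x31087  P=1,RW=1,US=1,PS=1
  ✓ 0x311D4 (huge @L0)  — 1 lookups
#1 VA=0x78742A0B32C (r,user):
  L0 @0x30[15] → 0x35007  P=1,RW=1,US=1,PS=0
  L1 @0x35[29] → 0x38007  P=1,RW=1,US=1,PS=0
  L2 @0x38[21] → 0x3C007  P=1,RW=1,US=1,PS=0
  L3 @0x3C[11] → 0x3D007  P=1,RW=1,US=1,PS=0
  ✓ 0x3D32C  — 4 lookups
#2 VA=0x28000000757 (r,user):
  L0 @0x30[5] → 0x5A002  P=0,RW=1,US=0,PS=0
  ✗ PAGE_NOT_PRESENT  [1 reads]
#3 VA=0x100C22136B3 (w,user):
  L0 @0x30[2] → 0x40007  P=1,RW=1,US=1,PS=0
  L1 @0x40[3] → 0x43007  P=1,RW=1,US=1,PS=0
  L2 @0x43[17] → 0x44007  P=1,RW=1,US=1,PS=0
  L3 @0x44[19] → 0x45005  P=1,RW=0,US=1,PS=0
  ✗ PROTECTION_VIOLATION  [4 reads]
#4 VA=0x902C3205D37 (w,kernel):
  L0 @0x30[18] → 0x49007  P=1,RW=1,US=1,PS=0
  L1 @0x49[11] → 0x4C007  P=1,RW=1,US=1,PS=0
  L2 @0x4C[25] → 0x4D007  P=1,RW=1,US=1,PS=0
  L3 @0x4D[5] → 0x50007  P=1,RW=1,US=1,PS=0
  ✓ 0x50D37  — 4 lookups
#5 VA=0x30601A01138 (w,kernel):
  L0 @0x30[6] → 0x51007  P=1,RW=1,US=1,PS=0
  L1 @0x51[24] → 0x55007  P=1,RW=1,US=1,PS=0
  L2 @0x55[13] → 0x57007  P=1,RW=1,US=1,PS=0
  L3 @0x57[1] → 0x58007  P=1,RW=1,US=1,PS=0
  ✓ 0x58138  — 4 lookups
#6 VA=0x4874201C05D (w,kernel):
  L0 @0x30[9] → 0x5A007  P=1,RW=1,US=1,PS=0
  L1 @0x5A[29] → 0x5C007  P=1,RW=1,US=1,PS=0
  L2 @0x5C[16] → 0x5F007  P=1,RW=1,US=1,PS=0
  L3 @0x5F[28] → 0x61005  P=1,RW=0,US=1,PS=0
  ✗ PROTECTION_VIOLATION  [4 reads]
#7 VA=0xA8081E0038C (w,user):
  L0 @0x30[21] → 0x63007  P=1,RW=1,US=1,PS=0
  L1 @0x63[2] → 0x66007  P=1,RW=1,US=1,PS=0
  L2 @0x66[15] → 0x6A087  P=1,RW=1,US=1,PS=1
  ✓ 0x6A38C (huge @L2)  — 3 lookups

Entries read for #6: 4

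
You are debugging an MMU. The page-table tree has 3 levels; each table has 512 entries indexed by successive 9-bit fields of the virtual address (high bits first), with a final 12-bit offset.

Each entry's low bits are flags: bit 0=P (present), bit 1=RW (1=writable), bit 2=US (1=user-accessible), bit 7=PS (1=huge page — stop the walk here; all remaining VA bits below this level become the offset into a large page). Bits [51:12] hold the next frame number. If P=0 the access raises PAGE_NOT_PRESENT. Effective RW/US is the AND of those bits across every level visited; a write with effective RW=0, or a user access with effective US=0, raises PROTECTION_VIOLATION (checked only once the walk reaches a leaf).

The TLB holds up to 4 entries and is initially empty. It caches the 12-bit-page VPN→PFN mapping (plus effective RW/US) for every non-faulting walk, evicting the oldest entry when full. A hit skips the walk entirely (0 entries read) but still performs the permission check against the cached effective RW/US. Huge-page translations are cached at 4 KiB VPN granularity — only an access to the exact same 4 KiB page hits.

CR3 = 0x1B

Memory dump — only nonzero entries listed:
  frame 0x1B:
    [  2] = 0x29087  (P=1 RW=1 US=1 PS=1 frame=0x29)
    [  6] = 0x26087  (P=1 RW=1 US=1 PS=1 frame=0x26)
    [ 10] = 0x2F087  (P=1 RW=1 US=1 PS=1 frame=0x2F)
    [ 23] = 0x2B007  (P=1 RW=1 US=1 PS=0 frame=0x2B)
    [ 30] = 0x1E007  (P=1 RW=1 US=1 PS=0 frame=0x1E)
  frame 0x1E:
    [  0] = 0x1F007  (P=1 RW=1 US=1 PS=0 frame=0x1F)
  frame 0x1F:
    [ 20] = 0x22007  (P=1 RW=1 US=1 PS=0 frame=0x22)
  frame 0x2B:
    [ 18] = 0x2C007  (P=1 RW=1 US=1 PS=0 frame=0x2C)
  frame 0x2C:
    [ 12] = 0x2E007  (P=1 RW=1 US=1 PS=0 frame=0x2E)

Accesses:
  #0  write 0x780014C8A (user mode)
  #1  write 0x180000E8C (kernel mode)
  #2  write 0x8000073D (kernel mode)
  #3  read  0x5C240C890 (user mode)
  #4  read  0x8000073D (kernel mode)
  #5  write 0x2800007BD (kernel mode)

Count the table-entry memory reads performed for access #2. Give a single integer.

Trace:
#0 VA=0x780014C8A (w,user):
  L0: frame=0x1B idx=30 entry=0x1E007 [P=1 RW=1 US=1 PS=0]
  L1: frame=0x1E idx=0 entry=0x1F007 [P=1 RW=1 US=1 PS=0]
  L2: frame=0x1F idx=20 entry=0x22007 [P=1 RW=1 US=1 PS=0]
  ✓ 0x22C8A  — 3 lookups
#1 VA=0x180000E8C (w,kernel):
  L0: frame=0x1B idx=6 entry=0x26087 [P=1 RW=1 US=1 PS=1]
  ✓ 0x26E8C (huge @L0)  — 1 lookups
#2 VA=0x8000073D (w,kernel):
  L0: frame=0x1B idx=2 entry=0x29087 [P=1 RW=1 US=1 PS=1]
  ✓ 0x2973D (huge @L0)  — 1 lookups
#3 VA=0x5C240C890 (r,user):
  L0: frame=0x1B idx=23 entry=0x2B007 [P=1 RW=1 US=1 PS=0]
  L1: frame=0x2B idx=18 entry=0x2C007 [P=1 RW=1 US=1 PS=0]
  L2: frame=0x2C idx=12 entry=0x2E007 [P=1 RW=1 US=1 PS=0]
  ✓ 0x2E890  — 3 lookups
#4 VA=0x8000073D (r,kernel):
  TLB hit vpn=0x80000 → PA=0x2973D
#5 VA=0x2800007BD (w,kernel):
  L0: frame=0x1B idx=10 entry=0x2F087 [P=1 RW=1 US=1 PS=1]
  ✓ 0x2F7BD (huge @L0)  — 1 lookups

Entries read for #2: 1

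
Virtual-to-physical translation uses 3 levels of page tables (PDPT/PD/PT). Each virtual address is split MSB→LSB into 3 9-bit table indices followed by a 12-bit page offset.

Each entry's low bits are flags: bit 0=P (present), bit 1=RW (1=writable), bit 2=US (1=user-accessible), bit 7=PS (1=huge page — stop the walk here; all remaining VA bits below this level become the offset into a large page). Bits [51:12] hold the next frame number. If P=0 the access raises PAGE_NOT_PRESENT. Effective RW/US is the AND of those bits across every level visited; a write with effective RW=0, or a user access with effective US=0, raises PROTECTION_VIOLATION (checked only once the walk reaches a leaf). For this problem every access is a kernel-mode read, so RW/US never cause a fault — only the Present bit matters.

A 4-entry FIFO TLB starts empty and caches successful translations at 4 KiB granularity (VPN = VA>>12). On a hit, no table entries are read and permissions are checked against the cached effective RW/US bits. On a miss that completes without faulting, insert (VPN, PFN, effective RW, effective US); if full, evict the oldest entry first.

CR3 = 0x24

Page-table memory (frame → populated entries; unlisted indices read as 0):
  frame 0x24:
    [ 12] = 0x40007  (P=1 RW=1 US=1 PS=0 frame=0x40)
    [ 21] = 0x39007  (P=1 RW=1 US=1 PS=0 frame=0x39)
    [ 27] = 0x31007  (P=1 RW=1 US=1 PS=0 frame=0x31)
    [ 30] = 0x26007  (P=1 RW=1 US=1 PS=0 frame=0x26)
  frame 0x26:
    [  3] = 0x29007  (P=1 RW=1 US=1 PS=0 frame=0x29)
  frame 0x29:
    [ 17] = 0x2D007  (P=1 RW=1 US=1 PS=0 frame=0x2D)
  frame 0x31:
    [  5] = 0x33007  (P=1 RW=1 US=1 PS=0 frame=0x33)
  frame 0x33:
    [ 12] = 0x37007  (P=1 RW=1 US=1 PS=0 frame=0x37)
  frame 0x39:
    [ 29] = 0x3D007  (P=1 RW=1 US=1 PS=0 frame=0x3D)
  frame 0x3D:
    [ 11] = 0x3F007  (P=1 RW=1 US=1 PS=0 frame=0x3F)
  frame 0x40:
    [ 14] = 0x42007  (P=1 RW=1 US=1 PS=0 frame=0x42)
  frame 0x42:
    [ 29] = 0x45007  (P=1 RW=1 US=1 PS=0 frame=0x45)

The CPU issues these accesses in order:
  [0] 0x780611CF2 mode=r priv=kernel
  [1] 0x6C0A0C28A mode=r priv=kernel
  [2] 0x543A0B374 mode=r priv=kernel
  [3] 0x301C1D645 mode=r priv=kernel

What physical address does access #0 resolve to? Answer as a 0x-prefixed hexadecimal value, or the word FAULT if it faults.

Walk each access:
#0 VA=0x780611CF2 (r,kernel):
  lvl0: tbl 0x24, slot 30 ⇒ 0x26007 (P1/RW1/US1/PS0)
  lvl1: tbl 0x26, slot 3 ⇒ 0x29007 (P1/RW1/US1/PS0)
  lvl2: tbl 0x29, slot 17 ⇒ 0x2D007 (P1/RW1/US1/PS0)
  ✓ 0x2DCF2  — 3 lookups
#1 VA=0x6C0A0C28A (r,kernel):
  lvl0: tbl 0x24, slot 27 ⇒ 0x31007 (P1/RW1/US1/PS0)
  lvl1: tbl 0x31, slot 5 ⇒ 0x33007 (P1/RW1/US1/PS0)
  lvl2: tbl 0x33, slot 12 ⇒ 0x37007 (P1/RW1/US1/PS0)
  ✓ 0x3728A  — 3 lookups
#2 VA=0x543A0B374 (r,kernel):
  lvl0: tbl 0x24, slot 21 ⇒ 0x39007 (P1/RW1/US1/PS0)
  lvl1: tbl 0x39, slot 29 ⇒ 0x3D007 (P1/RW1/US1/PS0)
  lvl2: tbl 0x3D, slot 11 ⇒ 0x3F007 (P1/RW1/US1/PS0)
  ✓ 0x3F374  — 3 lookups
#3 VA=0x301C1D645 (r,kernel):
  lvl0: tbl 0x24, slot 12 ⇒ 0x40007 (P1/RW1/US1/PS0)
  lvl1: tbl 0x40, slot 14 ⇒ 0x42007 (P1/RW1/US1/PS0)
  lvl2: tbl 0x42, slot 29 ⇒ 0x45007 (P1/RW1/US1/PS0)
  ✓ 0x45645  — 3 lookups

Access #0 PA: 0x2DCF2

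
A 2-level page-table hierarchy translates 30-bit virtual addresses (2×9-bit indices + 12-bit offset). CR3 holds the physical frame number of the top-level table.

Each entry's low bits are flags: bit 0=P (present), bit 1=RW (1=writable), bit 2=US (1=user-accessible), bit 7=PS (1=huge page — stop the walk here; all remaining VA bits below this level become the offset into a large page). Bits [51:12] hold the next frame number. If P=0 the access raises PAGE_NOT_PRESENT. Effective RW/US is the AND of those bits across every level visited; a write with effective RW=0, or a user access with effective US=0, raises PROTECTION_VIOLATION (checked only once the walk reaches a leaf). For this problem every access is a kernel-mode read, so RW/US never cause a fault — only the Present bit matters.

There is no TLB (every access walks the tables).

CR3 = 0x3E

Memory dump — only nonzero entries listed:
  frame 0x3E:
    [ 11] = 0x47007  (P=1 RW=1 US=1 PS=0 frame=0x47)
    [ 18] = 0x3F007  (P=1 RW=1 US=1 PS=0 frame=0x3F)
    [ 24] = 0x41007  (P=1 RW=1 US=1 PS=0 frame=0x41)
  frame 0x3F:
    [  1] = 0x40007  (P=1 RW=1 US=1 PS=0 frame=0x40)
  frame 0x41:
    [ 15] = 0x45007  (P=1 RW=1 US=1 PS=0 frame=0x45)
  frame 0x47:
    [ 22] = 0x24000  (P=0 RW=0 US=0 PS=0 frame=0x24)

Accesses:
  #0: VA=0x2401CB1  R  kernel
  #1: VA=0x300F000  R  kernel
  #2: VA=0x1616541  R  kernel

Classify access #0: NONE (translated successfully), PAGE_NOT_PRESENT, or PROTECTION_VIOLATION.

Walk each access:
#0 VA=0x2401CB1 (r,kernel):
  L0 @0x3E[18] → 0x3F007  P=1,RW=1,US=1,PS=0
  L1 @0x3F[1] → 0x40007  P=1,RW=1,US=1,PS=0
  ⇒ phys 0x40CB1  [2 reads]
#1 VA=0x300F000 (r,kernel):
  L0 @0x3E[24] → 0x41007  P=1,RW=1,US=1,PS=0
  L1 @0x41[15] → 0x45007  P=1,RW=1,US=1,PS=0
  ⇒ phys 0x45000  [2 reads]
#2 VA=0x1616541 (r,kernel):
  L0 @0x3E[11] → 0x47007  P=1,RW=1,US=1,PS=0
  L1 @0x47[22] → 0x24000  P=0,RW=0,US=0,PS=0
  → PAGE_NOT_PRESENT  (2 entries read)

Access #0 fault: NONE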